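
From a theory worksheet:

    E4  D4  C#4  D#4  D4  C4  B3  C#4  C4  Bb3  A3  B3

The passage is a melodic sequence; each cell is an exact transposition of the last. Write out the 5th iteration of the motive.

The 4-note cells begin on E4, D4, C4 — each down a 2nd from the last.
Extending down a 2nd: Bb3 → Ab3.
Statement 5 starts on Ab3 and keeps the same exact contour: Ab3 Gb3 F3 G3.

Ab3 Gb3 F3 G3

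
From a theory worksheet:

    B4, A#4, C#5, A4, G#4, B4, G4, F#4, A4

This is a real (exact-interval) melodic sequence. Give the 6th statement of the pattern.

The 3-note cells begin on B4, A4, G4 — each down a 2nd from the last.
Carrying on: F4 → Eb4 → Db4.
Statement 6 starts on Db4 and keeps the same exact contour: Db4 C4 Eb4.

Db4 C4 Eb4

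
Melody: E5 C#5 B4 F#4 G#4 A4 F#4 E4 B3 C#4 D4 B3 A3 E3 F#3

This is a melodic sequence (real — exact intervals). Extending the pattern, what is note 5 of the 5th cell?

E2

Grouping in 5s, the 5th note of each cell is G#4, C#4, F#3.
Carrying that down a 5th forward: B2 → E2.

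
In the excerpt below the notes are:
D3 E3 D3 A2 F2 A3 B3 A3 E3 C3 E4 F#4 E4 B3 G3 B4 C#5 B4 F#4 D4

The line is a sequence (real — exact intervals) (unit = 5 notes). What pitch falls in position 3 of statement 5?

With 5-note cells, note 3 of each statement runs D3, A3, E4, B4.
Each moves up a 5th; the next is F#5.

F#5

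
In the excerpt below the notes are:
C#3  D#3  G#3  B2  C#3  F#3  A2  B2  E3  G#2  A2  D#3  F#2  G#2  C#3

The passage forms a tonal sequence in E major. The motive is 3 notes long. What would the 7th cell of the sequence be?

D#2 E2 A2

The 3-note cells begin on C#3, B2, A2, G#2, F#2 — each down a 2nd from the last.
Extending down a 2nd: E2 → D#2.
Statement 7 starts on D#2 and keeps the same diatonic contour: D#2 E2 A2.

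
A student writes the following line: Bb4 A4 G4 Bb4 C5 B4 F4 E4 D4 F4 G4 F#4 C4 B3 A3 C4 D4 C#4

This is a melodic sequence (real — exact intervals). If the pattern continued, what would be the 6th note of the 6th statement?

A#2

The unit is 6 notes. Position-6 pitches of the 3 shown cells: B4, F#4, C#4.
Each moves down a 4th. Continuing: G#3 → D#3 → A#2.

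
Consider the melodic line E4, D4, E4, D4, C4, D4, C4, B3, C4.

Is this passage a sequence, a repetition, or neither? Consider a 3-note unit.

sequence

Each 3-note cell is the previous one transposed down a 2nd.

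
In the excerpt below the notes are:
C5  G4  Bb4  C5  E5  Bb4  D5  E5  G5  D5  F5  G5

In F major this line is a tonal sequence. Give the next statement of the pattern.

Unit = 4 notes; the statements start on C5, E5, G5, moving up a 3rd each time.
From Bb5 the diatonic shape gives Bb5 F5 A5 Bb5.

Bb5 F5 A5 Bb5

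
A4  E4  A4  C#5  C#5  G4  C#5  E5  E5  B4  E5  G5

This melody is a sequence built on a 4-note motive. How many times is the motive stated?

3

12 notes in groups of 4 gives 12/4 = 3 statements.
Starts: A4, C#5, E5 — each up a 3rd.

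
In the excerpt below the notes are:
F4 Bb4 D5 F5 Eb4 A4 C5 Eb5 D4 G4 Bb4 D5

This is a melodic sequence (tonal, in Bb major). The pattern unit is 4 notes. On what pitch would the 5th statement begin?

Bb3

Taking 4-note groups, the heads are F4, Eb4, D4: the pattern moves down a 2nd.
Continuing: C4 → Bb3. Statement 5 starts on Bb3.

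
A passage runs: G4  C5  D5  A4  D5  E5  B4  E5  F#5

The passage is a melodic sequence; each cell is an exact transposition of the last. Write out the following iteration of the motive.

Taking 3-note groups, the heads are G4, A4, B4: the pattern moves up a 2nd.
So cell 4 is C#5 F#5 G#5.

C#5 F#5 G#5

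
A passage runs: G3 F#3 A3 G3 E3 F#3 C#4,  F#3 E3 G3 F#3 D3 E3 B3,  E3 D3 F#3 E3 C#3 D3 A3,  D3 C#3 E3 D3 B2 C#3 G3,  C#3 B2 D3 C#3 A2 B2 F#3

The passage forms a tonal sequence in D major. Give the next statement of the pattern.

Taking 7-note groups, the heads are G3, F#3, E3, D3, C#3: the pattern moves down a 2nd.
Statement 6 starts on B2 and keeps the same diatonic contour: B2 A2 C#3 B2 G2 A2 E3.

B2 A2 C#3 B2 G2 A2 E3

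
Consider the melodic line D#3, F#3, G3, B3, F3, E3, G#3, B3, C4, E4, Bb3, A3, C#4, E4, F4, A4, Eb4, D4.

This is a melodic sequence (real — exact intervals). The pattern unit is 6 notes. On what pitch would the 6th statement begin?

E5

Taking 6-note groups, the heads are D#3, G#3, C#4: the pattern moves up a 4th.
Continuing: F#4 → B4 → E5. Statement 6 starts on E5.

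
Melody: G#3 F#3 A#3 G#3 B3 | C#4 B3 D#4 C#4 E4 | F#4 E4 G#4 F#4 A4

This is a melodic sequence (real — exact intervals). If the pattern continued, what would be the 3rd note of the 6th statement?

B5

The unit is 5 notes. Position-3 pitches of the 3 shown cells: A#3, D#4, G#4.
Each moves up a 4th. Continuing: C#5 → F#5 → B5.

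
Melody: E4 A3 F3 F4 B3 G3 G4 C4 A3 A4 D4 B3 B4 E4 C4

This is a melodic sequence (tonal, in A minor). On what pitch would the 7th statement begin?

Unit = 3 notes; the statements start on E4, F4, G4, A4, B4, moving up a 2nd each time.
Continuing: C5 → D5. Statement 7 starts on D5.

D5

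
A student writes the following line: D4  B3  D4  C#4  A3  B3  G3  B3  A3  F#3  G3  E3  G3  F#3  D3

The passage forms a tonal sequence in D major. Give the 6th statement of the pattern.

With a 5-note motive the entries are D4, B3, G3, each down a 3rd from the previous.
Continuing the starts: E3 → C#3 → A2.
From A2 the diatonic shape gives A2 F#2 A2 G2 E2.

A2 F#2 A2 G2 E2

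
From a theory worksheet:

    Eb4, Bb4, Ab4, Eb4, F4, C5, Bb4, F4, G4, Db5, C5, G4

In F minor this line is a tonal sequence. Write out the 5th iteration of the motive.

With a 4-note motive the entries are Eb4, F4, G4, each up a 2nd from the previous.
Extending up a 2nd: Ab4 → Bb4.
Statement 5 starts on Bb4 and keeps the same diatonic contour: Bb4 F5 Eb5 Bb4.

Bb4 F5 Eb5 Bb4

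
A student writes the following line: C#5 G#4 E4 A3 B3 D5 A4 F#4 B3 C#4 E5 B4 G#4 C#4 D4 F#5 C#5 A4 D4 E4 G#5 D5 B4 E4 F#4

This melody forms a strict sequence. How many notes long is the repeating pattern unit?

There are 25 notes; a 5-note unit gives 5 cells:
C#5 G#4 E4 A3 B3 | D5 A4 F#4 B3 C#4 | E5 B4 G#4 C#4 D4 | F#5 C#5 A4 D4 E4 | G#5 D5 B4 E4 F#4
Every group is a transposition up a 2nd of the one before; no shorter unit works.

5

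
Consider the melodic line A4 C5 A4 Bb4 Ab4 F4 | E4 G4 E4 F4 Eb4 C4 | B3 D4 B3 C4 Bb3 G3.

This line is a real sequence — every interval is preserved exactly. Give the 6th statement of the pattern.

G#2 B2 G#2 A2 G2 E2

With a 6-note motive the entries are A4, E4, B3, each down a 4th from the previous.
Carrying on: F#3 → C#3 → G#2.
From G#2 the exact shape gives G#2 B2 G#2 A2 G2 E2.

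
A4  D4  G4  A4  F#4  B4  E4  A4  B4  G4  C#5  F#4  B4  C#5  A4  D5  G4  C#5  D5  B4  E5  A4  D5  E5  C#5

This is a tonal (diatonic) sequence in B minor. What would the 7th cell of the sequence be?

G5 C#5 F#5 G5 E5

The 5-note cells begin on A4, B4, C#5, D5, E5 — each up a 2nd from the last.
Extending up a 2nd: F#5 → G5.
From G5 the diatonic shape gives G5 C#5 F#5 G5 E5.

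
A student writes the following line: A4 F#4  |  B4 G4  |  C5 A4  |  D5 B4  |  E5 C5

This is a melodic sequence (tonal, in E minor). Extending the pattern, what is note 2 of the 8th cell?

F#5

The unit is 2 notes. Position-2 pitches of the 5 shown cells: F#4, G4, A4, B4, C5.
Each moves up a 2nd. Continuing: D5 → E5 → F#5.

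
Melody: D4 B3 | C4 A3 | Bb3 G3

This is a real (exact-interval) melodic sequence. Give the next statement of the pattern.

Unit = 2 notes; the statements start on D4, C4, Bb3, moving down a 2nd each time.
Statement 4 starts on Ab3 and keeps the same exact contour: Ab3 F3.

Ab3 F3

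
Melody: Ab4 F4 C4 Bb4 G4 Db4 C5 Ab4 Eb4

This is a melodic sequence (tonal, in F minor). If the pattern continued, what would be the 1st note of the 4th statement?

Grouping in 3s, the 1st note of each cell is Ab4, Bb4, C5.
Each moves up a 2nd; the next is Db5.

Db5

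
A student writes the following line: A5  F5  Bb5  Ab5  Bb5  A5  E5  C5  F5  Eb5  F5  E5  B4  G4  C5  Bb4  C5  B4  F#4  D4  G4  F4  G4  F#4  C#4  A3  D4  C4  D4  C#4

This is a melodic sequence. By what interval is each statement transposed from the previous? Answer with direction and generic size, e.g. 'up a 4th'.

Taking 6-note groups, the heads are A5, E5, B4, F#4, C#4: the pattern moves down a 4th.
A5 to E5 is down a 4th.

down a 4th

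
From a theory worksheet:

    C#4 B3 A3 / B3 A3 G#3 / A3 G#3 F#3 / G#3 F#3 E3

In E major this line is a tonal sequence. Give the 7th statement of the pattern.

D#3 C#3 B2

Taking 3-note groups, the heads are C#4, B3, A3, G#3: the pattern moves down a 2nd.
Carrying on: F#3 → E3 → D#3.
Statement 7 starts on D#3 and keeps the same diatonic contour: D#3 C#3 B2.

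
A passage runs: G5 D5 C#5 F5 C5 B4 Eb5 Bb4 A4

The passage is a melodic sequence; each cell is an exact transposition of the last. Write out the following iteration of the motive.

Unit = 3 notes; the statements start on G5, F5, Eb5, moving down a 2nd each time.
So cell 4 is Db5 Ab4 G4.

Db5 Ab4 G4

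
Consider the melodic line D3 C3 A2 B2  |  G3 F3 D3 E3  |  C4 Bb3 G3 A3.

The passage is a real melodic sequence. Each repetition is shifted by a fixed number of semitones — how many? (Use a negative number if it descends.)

5

Unit = 4 notes; the statements start on D3, G3, C4, moving up a 4th each time.
Counting half-steps from D3 to G3: 5.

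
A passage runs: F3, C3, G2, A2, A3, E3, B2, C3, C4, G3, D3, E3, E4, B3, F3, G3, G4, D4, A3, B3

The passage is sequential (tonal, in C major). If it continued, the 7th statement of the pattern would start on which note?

D5

With a 4-note motive the entries are F3, A3, C4, E4, G4, each up a 3rd from the previous.
Extending the heads up a 3rd: B4 → D5.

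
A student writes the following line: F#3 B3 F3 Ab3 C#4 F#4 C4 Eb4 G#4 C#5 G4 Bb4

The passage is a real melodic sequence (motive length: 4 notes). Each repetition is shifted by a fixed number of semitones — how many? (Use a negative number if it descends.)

7

Taking 4-note groups, the heads are F#3, C#4, G#4: the pattern moves up a 5th.
F#3→C#4 is 61 − 54 = 7 semitones.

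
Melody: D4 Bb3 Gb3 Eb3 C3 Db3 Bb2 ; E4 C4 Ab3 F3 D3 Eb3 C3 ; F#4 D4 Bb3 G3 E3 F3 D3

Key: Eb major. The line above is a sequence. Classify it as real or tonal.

Each cell has the same semitone pattern (-4, -4, -3, -3, 1, -3) — intervals are preserved exactly.
And Gb3 lies outside Eb major, so the sequence is real rather than tonal.

real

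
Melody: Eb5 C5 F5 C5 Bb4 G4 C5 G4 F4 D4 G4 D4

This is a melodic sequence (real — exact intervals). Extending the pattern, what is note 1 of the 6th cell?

With 4-note cells, note 1 of each statement runs Eb5, Bb4, F4.
Each moves down a 4th. Continuing: C4 → G3 → D3.

D3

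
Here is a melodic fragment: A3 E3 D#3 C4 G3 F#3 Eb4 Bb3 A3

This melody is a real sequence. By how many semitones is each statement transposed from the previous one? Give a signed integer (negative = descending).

With a 3-note motive the entries are A3, C4, Eb4, each up a 3rd from the previous.
A3→C4 is 60 − 57 = 3 semitones.

3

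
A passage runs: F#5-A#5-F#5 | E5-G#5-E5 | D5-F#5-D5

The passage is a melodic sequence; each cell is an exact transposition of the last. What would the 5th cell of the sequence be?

Taking 3-note groups, the heads are F#5, E5, D5: the pattern moves down a 2nd.
Continuing the starts: C5 → Bb4.
So cell 5 is Bb4 D5 Bb4.

Bb4 D5 Bb4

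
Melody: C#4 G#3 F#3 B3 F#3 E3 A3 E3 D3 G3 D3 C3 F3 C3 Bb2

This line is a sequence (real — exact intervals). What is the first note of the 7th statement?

Db3

The 3-note cells begin on C#4, B3, A3, G3, F3 — each down a 2nd from the last.
Continuing: Eb3 → Db3. Statement 7 starts on Db3.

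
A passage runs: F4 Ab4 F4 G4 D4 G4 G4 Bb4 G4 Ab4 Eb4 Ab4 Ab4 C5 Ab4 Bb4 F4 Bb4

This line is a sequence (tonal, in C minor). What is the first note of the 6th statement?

D5

Unit = 6 notes; the statements start on F4, G4, Ab4, moving up a 2nd each time.
Continuing: Bb4 → C5 → D5. Statement 6 starts on D5.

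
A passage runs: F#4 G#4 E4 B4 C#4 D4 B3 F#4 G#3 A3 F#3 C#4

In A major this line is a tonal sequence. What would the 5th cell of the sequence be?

Taking 4-note groups, the heads are F#4, C#4, G#3: the pattern moves down a 4th.
Carrying on: D3 → A2.
Statement 5 starts on A2 and keeps the same diatonic contour: A2 B2 G#2 D3.

A2 B2 G#2 D3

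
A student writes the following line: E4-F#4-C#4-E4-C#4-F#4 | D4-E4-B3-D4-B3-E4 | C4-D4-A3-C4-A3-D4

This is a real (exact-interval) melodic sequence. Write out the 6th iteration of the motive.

Taking 6-note groups, the heads are E4, D4, C4: the pattern moves down a 2nd.
Carrying on: Bb3 → Ab3 → Gb3.
From Gb3 the exact shape gives Gb3 Ab3 Eb3 Gb3 Eb3 Ab3.

Gb3 Ab3 Eb3 Gb3 Eb3 Ab3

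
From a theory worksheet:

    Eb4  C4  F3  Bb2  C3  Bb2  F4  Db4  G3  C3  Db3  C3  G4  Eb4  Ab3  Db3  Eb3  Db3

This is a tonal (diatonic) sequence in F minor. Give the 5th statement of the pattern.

Bb4 G4 C4 F3 G3 F3

The 6-note cells begin on Eb4, F4, G4 — each up a 2nd from the last.
Extending up a 2nd: Ab4 → Bb4.
Statement 5 starts on Bb4 and keeps the same diatonic contour: Bb4 G4 C4 F3 G3 F3.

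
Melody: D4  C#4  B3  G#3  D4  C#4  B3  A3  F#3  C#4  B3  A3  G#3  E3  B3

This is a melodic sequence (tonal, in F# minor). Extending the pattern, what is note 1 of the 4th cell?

Grouping in 5s, the 1st note of each cell is D4, C#4, B3.
Each moves down a 2nd; the next is A3.

A3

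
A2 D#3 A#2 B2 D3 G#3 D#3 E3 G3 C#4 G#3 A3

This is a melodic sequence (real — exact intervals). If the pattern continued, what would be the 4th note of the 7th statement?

F5

Grouping in 4s, the 4th note of each cell is B2, E3, A3.
Each moves up a 4th. Continuing: D4 → G4 → C5 → F5.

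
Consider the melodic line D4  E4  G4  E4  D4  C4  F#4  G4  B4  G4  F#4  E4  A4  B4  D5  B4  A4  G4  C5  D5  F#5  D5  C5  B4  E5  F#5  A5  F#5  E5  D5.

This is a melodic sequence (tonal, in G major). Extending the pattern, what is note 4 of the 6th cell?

A5

Grouping in 6s, the 4th note of each cell is E4, G4, B4, D5, F#5.
One more up a 3rd gives A5.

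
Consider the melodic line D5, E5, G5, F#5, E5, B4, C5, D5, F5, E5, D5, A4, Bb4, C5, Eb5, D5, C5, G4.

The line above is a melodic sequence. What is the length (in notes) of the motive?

18 notes total. Splitting into 3 groups of 6:
D5 E5 G5 F#5 E5 B4 | C5 D5 F5 E5 D5 A4 | Bb4 C5 Eb5 D5 C5 G4
Each cell is the previous one down a 2nd — so the unit is 6 notes.

6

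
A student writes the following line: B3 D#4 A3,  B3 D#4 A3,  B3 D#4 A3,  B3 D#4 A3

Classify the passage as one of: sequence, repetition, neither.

repetition

Each 3-note cell is identical (B3 D#4 A3), restated at the same pitch.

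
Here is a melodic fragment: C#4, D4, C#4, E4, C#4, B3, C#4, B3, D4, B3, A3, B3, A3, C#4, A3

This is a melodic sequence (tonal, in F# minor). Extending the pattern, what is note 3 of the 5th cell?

The unit is 5 notes. Position-3 pitches of the 3 shown cells: C#4, B3, A3.
Carrying that down a 2nd forward: G#3 → F#3.

F#3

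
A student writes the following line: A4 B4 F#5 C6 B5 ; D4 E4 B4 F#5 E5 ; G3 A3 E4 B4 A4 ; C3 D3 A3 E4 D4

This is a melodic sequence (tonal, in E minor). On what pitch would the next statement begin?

F#2

Taking 5-note groups, the heads are A4, D4, G3, C3: the pattern moves down a 5th.
The next head, down a 5th from C3, is F#2.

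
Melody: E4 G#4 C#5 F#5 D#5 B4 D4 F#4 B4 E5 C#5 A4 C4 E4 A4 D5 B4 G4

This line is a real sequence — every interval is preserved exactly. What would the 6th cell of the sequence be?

Gb3 Bb3 Eb4 Ab4 F4 Db4

With a 6-note motive the entries are E4, D4, C4, each down a 2nd from the previous.
Continuing the starts: Bb3 → Ab3 → Gb3.
Statement 6 starts on Gb3 and keeps the same exact contour: Gb3 Bb3 Eb4 Ab4 F4 Db4.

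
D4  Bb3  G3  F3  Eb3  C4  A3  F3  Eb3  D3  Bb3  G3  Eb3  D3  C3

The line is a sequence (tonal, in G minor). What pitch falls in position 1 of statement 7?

Eb3

Grouping in 5s, the 1st note of each cell is D4, C4, Bb3.
Extending down a 2nd: A3 → G3 → F3 → Eb3.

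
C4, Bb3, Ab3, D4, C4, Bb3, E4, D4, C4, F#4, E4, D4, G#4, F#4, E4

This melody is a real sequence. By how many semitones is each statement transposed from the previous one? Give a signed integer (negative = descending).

2

With a 3-note motive the entries are C4, D4, E4, F#4, G#4, each up a 2nd from the previous.
C4→D4 is 62 − 60 = 2 semitones.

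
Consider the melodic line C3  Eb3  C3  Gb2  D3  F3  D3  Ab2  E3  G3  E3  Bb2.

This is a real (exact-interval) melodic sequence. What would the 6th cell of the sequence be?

A#3 C#4 A#3 E3

Unit = 4 notes; the statements start on C3, D3, E3, moving up a 2nd each time.
Continuing the starts: F#3 → G#3 → A#3.
Statement 6 starts on A#3 and keeps the same exact contour: A#3 C#4 A#3 E3.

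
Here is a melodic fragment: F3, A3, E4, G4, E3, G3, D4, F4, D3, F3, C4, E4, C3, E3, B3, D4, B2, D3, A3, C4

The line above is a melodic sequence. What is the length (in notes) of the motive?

4

20 notes total. Splitting into 5 groups of 4:
F3 A3 E4 G4 | E3 G3 D4 F4 | D3 F3 C4 E4 | C3 E3 B3 D4 | B2 D3 A3 C4
That's a consistent down a 2nd shift per cell, and no other grouping gives one.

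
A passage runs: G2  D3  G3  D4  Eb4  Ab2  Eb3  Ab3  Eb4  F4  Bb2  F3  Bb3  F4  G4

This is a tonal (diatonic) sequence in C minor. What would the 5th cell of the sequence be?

Taking 5-note groups, the heads are G2, Ab2, Bb2: the pattern moves up a 2nd.
Continuing the starts: C3 → D3.
So cell 5 is D3 Ab3 D4 Ab4 Bb4.

D3 Ab3 D4 Ab4 Bb4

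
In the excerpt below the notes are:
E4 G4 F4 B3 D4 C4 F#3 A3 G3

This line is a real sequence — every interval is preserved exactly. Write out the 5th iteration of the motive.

G#2 B2 A2

The 3-note cells begin on E4, B3, F#3 — each down a 4th from the last.
Carrying on: C#3 → G#2.
So cell 5 is G#2 B2 A2.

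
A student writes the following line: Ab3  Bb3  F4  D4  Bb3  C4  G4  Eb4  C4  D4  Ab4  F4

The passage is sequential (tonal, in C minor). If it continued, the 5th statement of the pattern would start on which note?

Unit = 4 notes; the statements start on Ab3, Bb3, C4, moving up a 2nd each time.
Continuing: D4 → Eb4. Statement 5 starts on Eb4.

Eb4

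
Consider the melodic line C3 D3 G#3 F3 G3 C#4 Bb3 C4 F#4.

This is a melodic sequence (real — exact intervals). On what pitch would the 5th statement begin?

Unit = 3 notes; the statements start on C3, F3, Bb3, moving up a 4th each time.
Continuing: Eb4 → Ab4. Statement 5 starts on Ab4.

Ab4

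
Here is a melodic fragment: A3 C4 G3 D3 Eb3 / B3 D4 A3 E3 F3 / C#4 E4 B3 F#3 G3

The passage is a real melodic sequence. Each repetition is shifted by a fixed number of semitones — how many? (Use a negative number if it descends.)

2

Unit = 5 notes; the statements start on A3, B3, C#4, moving up a 2nd each time.
A3→B3 is 59 − 57 = 2 semitones.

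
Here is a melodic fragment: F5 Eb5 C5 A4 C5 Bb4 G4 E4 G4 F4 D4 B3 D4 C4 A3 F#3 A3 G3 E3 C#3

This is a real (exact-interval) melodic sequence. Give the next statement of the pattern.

E3 D3 B2 G#2

With a 4-note motive the entries are F5, C5, G4, D4, A3, each down a 4th from the previous.
Statement 6 starts on E3 and keeps the same exact contour: E3 D3 B2 G#2.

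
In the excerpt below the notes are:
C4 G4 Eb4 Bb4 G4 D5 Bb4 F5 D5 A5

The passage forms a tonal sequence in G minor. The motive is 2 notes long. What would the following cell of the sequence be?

With a 2-note motive the entries are C4, Eb4, G4, Bb4, D5, each up a 3rd from the previous.
So cell 6 is F5 C6.

F5 C6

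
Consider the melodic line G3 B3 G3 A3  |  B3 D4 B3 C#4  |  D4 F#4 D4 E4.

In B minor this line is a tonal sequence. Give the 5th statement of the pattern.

A4 C#5 A4 B4

Unit = 4 notes; the statements start on G3, B3, D4, moving up a 3rd each time.
Continuing the starts: F#4 → A4.
Statement 5 starts on A4 and keeps the same diatonic contour: A4 C#5 A4 B4.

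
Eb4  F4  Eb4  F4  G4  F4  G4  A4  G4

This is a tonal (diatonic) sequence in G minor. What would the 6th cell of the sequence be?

With a 3-note motive the entries are Eb4, F4, G4, each up a 2nd from the previous.
Carrying on: A4 → Bb4 → C5.
So cell 6 is C5 D5 C5.

C5 D5 C5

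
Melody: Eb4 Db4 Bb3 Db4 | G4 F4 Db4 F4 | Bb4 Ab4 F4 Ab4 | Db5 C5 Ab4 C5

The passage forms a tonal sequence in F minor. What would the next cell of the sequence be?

Unit = 4 notes; the statements start on Eb4, G4, Bb4, Db5, moving up a 3rd each time.
From F5 the diatonic shape gives F5 Eb5 C5 Eb5.

F5 Eb5 C5 Eb5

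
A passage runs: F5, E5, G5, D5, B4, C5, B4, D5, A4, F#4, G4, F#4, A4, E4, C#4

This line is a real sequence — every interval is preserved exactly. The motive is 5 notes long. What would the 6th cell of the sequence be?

Unit = 5 notes; the statements start on F5, C5, G4, moving down a 4th each time.
Continuing the starts: D4 → A3 → E3.
From E3 the exact shape gives E3 D#3 F#3 C#3 A#2.

E3 D#3 F#3 C#3 A#2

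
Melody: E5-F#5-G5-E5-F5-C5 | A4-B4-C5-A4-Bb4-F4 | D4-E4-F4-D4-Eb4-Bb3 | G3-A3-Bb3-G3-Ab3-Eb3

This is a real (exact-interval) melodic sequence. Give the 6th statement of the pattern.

F2 G2 Ab2 F2 Gb2 Db2

The 6-note cells begin on E5, A4, D4, G3 — each down a 5th from the last.
Continuing the starts: C3 → F2.
From F2 the exact shape gives F2 G2 Ab2 F2 Gb2 Db2.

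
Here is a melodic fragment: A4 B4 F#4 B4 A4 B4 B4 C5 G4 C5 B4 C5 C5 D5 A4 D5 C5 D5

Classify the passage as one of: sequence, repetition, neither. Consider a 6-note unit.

Each 6-note cell is the previous one transposed up a 2nd.

sequence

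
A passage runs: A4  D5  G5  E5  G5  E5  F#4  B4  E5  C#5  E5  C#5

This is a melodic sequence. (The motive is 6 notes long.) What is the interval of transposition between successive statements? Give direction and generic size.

Unit = 6 notes; the statements start on A4, F#4, moving down a 3rd each time.
From A4 to F#4: down a 3rd.

down a 3rd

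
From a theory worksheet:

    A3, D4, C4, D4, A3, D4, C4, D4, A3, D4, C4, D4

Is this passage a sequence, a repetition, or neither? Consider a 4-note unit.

Each 4-note cell is identical (A3 D4 C4 D4), restated at the same pitch.

repetition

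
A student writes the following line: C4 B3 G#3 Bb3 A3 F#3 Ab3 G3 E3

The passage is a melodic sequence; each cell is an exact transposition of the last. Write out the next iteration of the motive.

Gb3 F3 D3

Unit = 3 notes; the statements start on C4, Bb3, Ab3, moving down a 2nd each time.
From Gb3 the exact shape gives Gb3 F3 D3.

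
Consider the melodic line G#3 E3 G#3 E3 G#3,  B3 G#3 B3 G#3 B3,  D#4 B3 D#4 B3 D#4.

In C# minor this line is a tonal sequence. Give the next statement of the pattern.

F#4 D#4 F#4 D#4 F#4

Taking 5-note groups, the heads are G#3, B3, D#4: the pattern moves up a 3rd.
Statement 4 starts on F#4 and keeps the same diatonic contour: F#4 D#4 F#4 D#4 F#4.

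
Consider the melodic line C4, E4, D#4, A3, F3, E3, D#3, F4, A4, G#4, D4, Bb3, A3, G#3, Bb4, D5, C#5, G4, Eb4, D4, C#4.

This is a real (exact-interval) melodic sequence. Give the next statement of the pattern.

Eb5 G5 F#5 C5 Ab4 G4 F#4

The 7-note cells begin on C4, F4, Bb4 — each up a 4th from the last.
Statement 4 starts on Eb5 and keeps the same exact contour: Eb5 G5 F#5 C5 Ab4 G4 F#4.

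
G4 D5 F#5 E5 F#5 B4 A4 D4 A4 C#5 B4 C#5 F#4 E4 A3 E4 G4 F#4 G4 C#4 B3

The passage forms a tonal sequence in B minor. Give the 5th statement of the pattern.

Taking 7-note groups, the heads are G4, D4, A3: the pattern moves down a 4th.
Carrying on: E3 → B2.
Statement 5 starts on B2 and keeps the same diatonic contour: B2 F#3 A3 G3 A3 D3 C#3.

B2 F#3 A3 G3 A3 D3 C#3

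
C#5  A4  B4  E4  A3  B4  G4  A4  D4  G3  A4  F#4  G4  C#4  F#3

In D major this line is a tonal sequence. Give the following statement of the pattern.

Taking 5-note groups, the heads are C#5, B4, A4: the pattern moves down a 2nd.
Statement 4 starts on G4 and keeps the same diatonic contour: G4 E4 F#4 B3 E3.

G4 E4 F#4 B3 E3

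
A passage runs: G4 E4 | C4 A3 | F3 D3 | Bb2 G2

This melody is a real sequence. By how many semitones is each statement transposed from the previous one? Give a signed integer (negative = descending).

Taking 2-note groups, the heads are G4, C4, F3, Bb2: the pattern moves down a 5th.
G4→C4 is 60 − 67 = -7 semitones.

-7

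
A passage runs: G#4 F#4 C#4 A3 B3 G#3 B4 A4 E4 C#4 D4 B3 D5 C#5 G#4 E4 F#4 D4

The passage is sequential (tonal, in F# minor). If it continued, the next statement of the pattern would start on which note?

F#5

With a 6-note motive the entries are G#4, B4, D5, each up a 3rd from the previous.
The next head, up a 3rd from D5, is F#5.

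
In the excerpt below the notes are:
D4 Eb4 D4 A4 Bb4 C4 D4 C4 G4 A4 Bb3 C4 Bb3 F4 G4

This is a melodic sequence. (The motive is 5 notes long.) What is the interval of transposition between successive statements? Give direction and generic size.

Unit = 5 notes; the statements start on D4, C4, Bb3, moving down a 2nd each time.
From D4 to C4: down a 2nd.

down a 2nd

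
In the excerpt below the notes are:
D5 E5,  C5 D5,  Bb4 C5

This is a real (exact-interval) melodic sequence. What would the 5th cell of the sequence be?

With a 2-note motive the entries are D5, C5, Bb4, each down a 2nd from the previous.
Continuing the starts: Ab4 → Gb4.
So cell 5 is Gb4 Ab4.

Gb4 Ab4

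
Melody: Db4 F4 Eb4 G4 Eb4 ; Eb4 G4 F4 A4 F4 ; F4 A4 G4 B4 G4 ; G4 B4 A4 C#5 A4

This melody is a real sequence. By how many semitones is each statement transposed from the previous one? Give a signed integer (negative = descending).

2

With a 5-note motive the entries are Db4, Eb4, F4, G4, each up a 2nd from the previous.
Counting half-steps from Db4 to Eb4: 2.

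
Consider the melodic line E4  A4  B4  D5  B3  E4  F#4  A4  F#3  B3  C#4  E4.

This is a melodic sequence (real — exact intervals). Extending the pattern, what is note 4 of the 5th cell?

With 4-note cells, note 4 of each statement runs D5, A4, E4.
Extending down a 4th: B3 → F#3.

F#3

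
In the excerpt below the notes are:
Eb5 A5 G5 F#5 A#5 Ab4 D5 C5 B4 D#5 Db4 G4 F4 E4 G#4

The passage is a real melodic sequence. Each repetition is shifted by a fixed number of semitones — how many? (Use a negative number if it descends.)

The 5-note cells begin on Eb5, Ab4, Db4 — each down a 5th from the last.
Counting half-steps from Eb5 to Ab4: -7.

-7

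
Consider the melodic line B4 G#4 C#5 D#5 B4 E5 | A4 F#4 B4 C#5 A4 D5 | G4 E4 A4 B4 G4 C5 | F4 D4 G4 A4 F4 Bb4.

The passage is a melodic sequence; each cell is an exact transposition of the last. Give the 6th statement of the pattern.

With a 6-note motive the entries are B4, A4, G4, F4, each down a 2nd from the previous.
Extending down a 2nd: Eb4 → Db4.
From Db4 the exact shape gives Db4 Bb3 Eb4 F4 Db4 Gb4.

Db4 Bb3 Eb4 F4 Db4 Gb4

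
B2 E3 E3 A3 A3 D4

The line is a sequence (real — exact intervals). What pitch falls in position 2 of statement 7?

Grouping in 2s, the 2nd note of each cell is E3, A3, D4.
Each moves up a 4th. Continuing: G4 → C5 → F5 → Bb5.

Bb5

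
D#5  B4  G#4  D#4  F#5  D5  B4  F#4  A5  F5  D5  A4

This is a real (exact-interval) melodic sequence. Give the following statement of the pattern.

The 4-note cells begin on D#5, F#5, A5 — each up a 3rd from the last.
From C6 the exact shape gives C6 Ab5 F5 C5.

C6 Ab5 F5 C5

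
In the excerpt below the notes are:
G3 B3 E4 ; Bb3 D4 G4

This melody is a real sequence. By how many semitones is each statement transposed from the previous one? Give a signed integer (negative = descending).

With a 3-note motive the entries are G3, Bb3, each up a 3rd from the previous.
G3 to Bb3 spans +3 semitones.

3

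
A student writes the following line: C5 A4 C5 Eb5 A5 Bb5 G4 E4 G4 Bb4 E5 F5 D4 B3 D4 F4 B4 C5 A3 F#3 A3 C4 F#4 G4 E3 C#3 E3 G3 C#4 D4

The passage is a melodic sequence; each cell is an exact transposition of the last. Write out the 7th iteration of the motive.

Taking 6-note groups, the heads are C5, G4, D4, A3, E3: the pattern moves down a 4th.
Extending down a 4th: B2 → F#2.
From F#2 the exact shape gives F#2 D#2 F#2 A2 D#3 E3.

F#2 D#2 F#2 A2 D#3 E3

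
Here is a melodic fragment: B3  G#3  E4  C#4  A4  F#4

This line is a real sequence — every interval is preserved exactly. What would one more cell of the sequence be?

With a 2-note motive the entries are B3, E4, A4, each up a 4th from the previous.
Statement 4 starts on D5 and keeps the same exact contour: D5 B4.

D5 B4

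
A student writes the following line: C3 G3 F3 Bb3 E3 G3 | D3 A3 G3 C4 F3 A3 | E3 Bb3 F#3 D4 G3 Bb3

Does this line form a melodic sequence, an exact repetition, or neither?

neither

Note 3 of cell 3 is F#3; if this were a sequence it would be A3. No unit length gives a consistent transposition pattern.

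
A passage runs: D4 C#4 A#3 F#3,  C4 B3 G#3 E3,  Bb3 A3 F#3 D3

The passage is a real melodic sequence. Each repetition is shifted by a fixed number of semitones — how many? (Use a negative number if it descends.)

-2

Unit = 4 notes; the statements start on D4, C4, Bb3, moving down a 2nd each time.
D4 to C4 spans -2 semitones.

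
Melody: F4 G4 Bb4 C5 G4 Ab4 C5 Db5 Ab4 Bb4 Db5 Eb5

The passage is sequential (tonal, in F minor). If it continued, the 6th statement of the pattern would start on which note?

Db5

The 4-note cells begin on F4, G4, Ab4 — each up a 2nd from the last.
Continuing: Bb4 → C5 → Db5. Statement 6 starts on Db5.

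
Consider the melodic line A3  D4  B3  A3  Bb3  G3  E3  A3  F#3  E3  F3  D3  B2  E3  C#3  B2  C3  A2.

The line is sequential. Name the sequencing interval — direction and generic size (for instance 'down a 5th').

Unit = 6 notes; the statements start on A3, E3, B2, moving down a 4th each time.
A3 to E3 is down a 4th.

down a 4th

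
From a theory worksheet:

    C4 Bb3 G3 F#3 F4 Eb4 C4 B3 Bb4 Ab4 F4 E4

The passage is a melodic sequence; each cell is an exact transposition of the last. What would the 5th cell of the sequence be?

Taking 4-note groups, the heads are C4, F4, Bb4: the pattern moves up a 4th.
Extending up a 4th: Eb5 → Ab5.
Statement 5 starts on Ab5 and keeps the same exact contour: Ab5 Gb5 Eb5 D5.

Ab5 Gb5 Eb5 D5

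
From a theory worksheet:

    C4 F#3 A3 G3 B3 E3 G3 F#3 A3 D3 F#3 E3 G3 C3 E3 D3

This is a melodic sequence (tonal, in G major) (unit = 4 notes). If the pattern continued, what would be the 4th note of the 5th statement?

C3

The unit is 4 notes. Position-4 pitches of the 4 shown cells: G3, F#3, E3, D3.
One more down a 2nd gives C3.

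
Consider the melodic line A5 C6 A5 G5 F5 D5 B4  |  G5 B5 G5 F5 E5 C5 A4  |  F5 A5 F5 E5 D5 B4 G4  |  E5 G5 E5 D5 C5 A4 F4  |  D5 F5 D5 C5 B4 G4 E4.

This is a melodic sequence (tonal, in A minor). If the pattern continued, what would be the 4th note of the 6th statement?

B4

With 7-note cells, note 4 of each statement runs G5, F5, E5, D5, C5.
One more down a 2nd gives B4.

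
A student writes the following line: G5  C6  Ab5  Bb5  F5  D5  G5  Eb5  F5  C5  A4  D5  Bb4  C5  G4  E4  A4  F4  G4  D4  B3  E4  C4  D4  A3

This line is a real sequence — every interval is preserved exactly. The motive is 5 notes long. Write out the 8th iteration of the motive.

G#2 C#3 A2 B2 F#2

With a 5-note motive the entries are G5, D5, A4, E4, B3, each down a 4th from the previous.
Carrying on: F#3 → C#3 → G#2.
So cell 8 is G#2 C#3 A2 B2 F#2.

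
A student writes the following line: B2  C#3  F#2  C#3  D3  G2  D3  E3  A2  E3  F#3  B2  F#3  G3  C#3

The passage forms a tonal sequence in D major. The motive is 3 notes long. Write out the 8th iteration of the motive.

B3 C#4 F#3

Taking 3-note groups, the heads are B2, C#3, D3, E3, F#3: the pattern moves up a 2nd.
Continuing the starts: G3 → A3 → B3.
From B3 the diatonic shape gives B3 C#4 F#3.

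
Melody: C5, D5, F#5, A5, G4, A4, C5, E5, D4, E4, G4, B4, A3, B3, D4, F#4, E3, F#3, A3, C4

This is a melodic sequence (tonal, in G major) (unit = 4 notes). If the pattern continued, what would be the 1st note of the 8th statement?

With 4-note cells, note 1 of each statement runs C5, G4, D4, A3, E3.
Carrying that down a 4th forward: B2 → F#2 → C2.

C2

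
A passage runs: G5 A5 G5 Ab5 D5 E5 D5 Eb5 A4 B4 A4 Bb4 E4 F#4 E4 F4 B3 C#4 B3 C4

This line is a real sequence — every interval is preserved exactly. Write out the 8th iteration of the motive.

G#2 A#2 G#2 A2

With a 4-note motive the entries are G5, D5, A4, E4, B3, each down a 4th from the previous.
Carrying on: F#3 → C#3 → G#2.
Statement 8 starts on G#2 and keeps the same exact contour: G#2 A#2 G#2 A2.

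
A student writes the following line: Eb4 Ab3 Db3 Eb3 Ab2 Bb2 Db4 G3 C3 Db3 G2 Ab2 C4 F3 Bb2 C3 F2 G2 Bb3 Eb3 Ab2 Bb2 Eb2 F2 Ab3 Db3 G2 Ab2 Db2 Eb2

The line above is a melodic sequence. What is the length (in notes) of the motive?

6

30 notes total. Splitting into 5 groups of 6:
Eb4 Ab3 Db3 Eb3 Ab2 Bb2 | Db4 G3 C3 Db3 G2 Ab2 | C4 F3 Bb2 C3 F2 G2 | Bb3 Eb3 Ab2 Bb2 Eb2 F2 | Ab3 Db3 G2 Ab2 Db2 Eb2
Every group is a transposition down a 2nd of the one before; no shorter unit works.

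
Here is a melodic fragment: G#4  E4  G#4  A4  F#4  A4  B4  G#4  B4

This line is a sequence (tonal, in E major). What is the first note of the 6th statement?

E5

With a 3-note motive the entries are G#4, A4, B4, each up a 2nd from the previous.
Extending the heads up a 2nd: C#5 → D#5 → E5.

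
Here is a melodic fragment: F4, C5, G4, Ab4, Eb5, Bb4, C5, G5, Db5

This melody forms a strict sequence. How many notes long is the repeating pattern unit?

3

9 notes total. Splitting into 3 groups of 3:
F4 C5 G4 | Ab4 Eb5 Bb4 | C5 G5 Db5
Every group is a transposition up a 3rd of the one before; no shorter unit works.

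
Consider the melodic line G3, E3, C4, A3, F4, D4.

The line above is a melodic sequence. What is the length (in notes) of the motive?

2

Try groups of 2 (3 cells in 6 notes):
G3 E3 | C4 A3 | F4 D4
Each cell is the previous one up a 4th — so the unit is 2 notes.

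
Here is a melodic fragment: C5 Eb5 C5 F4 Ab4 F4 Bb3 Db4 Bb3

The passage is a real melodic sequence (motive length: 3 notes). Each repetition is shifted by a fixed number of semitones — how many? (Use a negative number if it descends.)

-7

Taking 3-note groups, the heads are C5, F4, Bb3: the pattern moves down a 5th.
Counting half-steps from C5 to F4: -7.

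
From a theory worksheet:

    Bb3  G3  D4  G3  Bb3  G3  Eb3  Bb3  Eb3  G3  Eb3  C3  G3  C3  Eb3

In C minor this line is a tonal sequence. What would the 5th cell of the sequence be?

Unit = 5 notes; the statements start on Bb3, G3, Eb3, moving down a 3rd each time.
Extending down a 3rd: C3 → Ab2.
From Ab2 the diatonic shape gives Ab2 F2 C3 F2 Ab2.

Ab2 F2 C3 F2 Ab2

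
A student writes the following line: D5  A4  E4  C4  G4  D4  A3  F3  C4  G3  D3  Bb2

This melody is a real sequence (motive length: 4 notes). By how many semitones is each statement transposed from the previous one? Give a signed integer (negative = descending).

With a 4-note motive the entries are D5, G4, C4, each down a 5th from the previous.
Counting half-steps from D5 to G4: -7.

-7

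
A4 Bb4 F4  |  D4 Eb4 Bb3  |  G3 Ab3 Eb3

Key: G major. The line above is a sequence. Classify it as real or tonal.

real

Each cell has the same semitone pattern (1, -5) — intervals are preserved exactly.
And Bb4 lies outside G major, so the sequence is real rather than tonal.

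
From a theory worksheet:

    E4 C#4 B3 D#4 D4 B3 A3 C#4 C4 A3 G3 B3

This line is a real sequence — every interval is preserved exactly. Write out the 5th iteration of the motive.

The 4-note cells begin on E4, D4, C4 — each down a 2nd from the last.
Carrying on: Bb3 → Ab3.
So cell 5 is Ab3 F3 Eb3 G3.

Ab3 F3 Eb3 G3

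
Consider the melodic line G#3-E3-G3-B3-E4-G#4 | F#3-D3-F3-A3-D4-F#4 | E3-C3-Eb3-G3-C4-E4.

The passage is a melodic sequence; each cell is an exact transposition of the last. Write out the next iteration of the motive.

The 6-note cells begin on G#3, F#3, E3 — each down a 2nd from the last.
Statement 4 starts on D3 and keeps the same exact contour: D3 Bb2 Db3 F3 Bb3 D4.

D3 Bb2 Db3 F3 Bb3 D4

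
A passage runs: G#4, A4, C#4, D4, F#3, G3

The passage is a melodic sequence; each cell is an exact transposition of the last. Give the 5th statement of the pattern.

E2 F2

With a 2-note motive the entries are G#4, C#4, F#3, each down a 5th from the previous.
Continuing the starts: B2 → E2.
Statement 5 starts on E2 and keeps the same exact contour: E2 F2.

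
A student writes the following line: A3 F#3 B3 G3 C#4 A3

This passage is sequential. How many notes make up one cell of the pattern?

6 notes total. Splitting into 3 groups of 2:
A3 F#3 | B3 G3 | C#4 A3
That's a consistent up a 2nd shift per cell, and no other grouping gives one.

2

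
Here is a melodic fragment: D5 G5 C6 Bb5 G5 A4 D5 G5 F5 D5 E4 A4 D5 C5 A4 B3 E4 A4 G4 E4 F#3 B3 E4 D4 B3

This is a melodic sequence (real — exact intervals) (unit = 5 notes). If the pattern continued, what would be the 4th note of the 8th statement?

With 5-note cells, note 4 of each statement runs Bb5, F5, C5, G4, D4.
Extending down a 4th: A3 → E3 → B2.

B2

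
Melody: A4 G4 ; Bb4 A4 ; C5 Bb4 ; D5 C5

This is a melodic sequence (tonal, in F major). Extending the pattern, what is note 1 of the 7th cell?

G5

With 2-note cells, note 1 of each statement runs A4, Bb4, C5, D5.
Each moves up a 2nd. Continuing: E5 → F5 → G5.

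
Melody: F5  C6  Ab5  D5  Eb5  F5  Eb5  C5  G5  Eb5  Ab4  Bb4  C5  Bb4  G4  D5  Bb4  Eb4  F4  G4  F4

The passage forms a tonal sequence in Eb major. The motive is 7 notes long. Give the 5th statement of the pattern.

The 7-note cells begin on F5, C5, G4 — each down a 4th from the last.
Continuing the starts: D4 → Ab3.
Statement 5 starts on Ab3 and keeps the same diatonic contour: Ab3 Eb4 C4 F3 G3 Ab3 G3.

Ab3 Eb4 C4 F3 G3 Ab3 G3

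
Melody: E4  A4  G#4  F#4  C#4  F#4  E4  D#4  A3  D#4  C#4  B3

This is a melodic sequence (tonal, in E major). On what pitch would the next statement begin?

F#3

The 4-note cells begin on E4, C#4, A3 — each down a 3rd from the last.
The next head, down a 3rd from A3, is F#3.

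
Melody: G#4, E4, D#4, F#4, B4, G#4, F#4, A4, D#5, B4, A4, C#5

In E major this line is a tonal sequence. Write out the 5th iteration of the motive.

Taking 4-note groups, the heads are G#4, B4, D#5: the pattern moves up a 3rd.
Carrying on: F#5 → A5.
So cell 5 is A5 F#5 E5 G#5.

A5 F#5 E5 G#5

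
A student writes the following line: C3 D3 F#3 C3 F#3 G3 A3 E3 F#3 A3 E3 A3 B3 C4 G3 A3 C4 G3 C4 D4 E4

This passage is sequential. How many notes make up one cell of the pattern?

Try groups of 7 (3 cells in 21 notes):
C3 D3 F#3 C3 F#3 G3 A3 | E3 F#3 A3 E3 A3 B3 C4 | G3 A3 C4 G3 C4 D4 E4
Each cell is the previous one up a 3rd — so the unit is 7 notes.

7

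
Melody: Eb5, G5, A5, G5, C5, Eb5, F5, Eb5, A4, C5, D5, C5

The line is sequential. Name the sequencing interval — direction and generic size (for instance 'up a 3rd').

down a 3rd

With a 4-note motive the entries are Eb5, C5, A4, each down a 3rd from the previous.
From Eb5 to C5: down a 3rd.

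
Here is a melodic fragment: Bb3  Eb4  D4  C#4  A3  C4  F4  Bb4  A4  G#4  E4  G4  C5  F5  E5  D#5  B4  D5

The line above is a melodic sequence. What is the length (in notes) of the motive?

Try groups of 6 (3 cells in 18 notes):
Bb3 Eb4 D4 C#4 A3 C4 | F4 Bb4 A4 G#4 E4 G4 | C5 F5 E5 D#5 B4 D5
That's a consistent up a 5th shift per cell, and no other grouping gives one.

6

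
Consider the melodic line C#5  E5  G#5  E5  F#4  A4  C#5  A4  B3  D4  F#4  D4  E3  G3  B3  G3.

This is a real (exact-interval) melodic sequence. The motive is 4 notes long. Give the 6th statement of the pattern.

Taking 4-note groups, the heads are C#5, F#4, B3, E3: the pattern moves down a 5th.
Continuing the starts: A2 → D2.
From D2 the exact shape gives D2 F2 A2 F2.

D2 F2 A2 F2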